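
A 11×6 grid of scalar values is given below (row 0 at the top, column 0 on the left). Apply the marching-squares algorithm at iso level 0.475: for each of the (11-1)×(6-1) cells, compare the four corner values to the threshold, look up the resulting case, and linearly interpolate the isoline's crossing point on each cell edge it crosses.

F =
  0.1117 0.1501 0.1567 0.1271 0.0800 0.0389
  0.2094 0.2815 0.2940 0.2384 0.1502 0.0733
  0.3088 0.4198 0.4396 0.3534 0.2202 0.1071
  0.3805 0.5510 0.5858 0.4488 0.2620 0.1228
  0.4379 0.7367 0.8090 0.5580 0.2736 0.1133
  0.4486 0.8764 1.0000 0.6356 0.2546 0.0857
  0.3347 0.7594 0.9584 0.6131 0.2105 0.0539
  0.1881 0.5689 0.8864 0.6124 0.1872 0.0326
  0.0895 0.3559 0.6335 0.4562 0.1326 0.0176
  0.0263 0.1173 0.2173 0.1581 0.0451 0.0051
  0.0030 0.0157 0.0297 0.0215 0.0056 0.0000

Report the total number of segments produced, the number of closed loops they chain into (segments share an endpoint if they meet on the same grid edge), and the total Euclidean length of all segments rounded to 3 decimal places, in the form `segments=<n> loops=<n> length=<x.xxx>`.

cell (2,0): code 0100 → (2.421,1.000)–(3.000,0.554)
cell (2,1): code 1100 → (2.242,2.000)–(2.421,1.000)
cell (2,2): code 1000 → (3.000,2.809)–(2.242,2.000)
cell (3,0): code 0110 → (3.000,0.554)–(4.000,0.124)
cell (3,2): code 1101 → (3.240,3.000)–(3.000,2.809)
cell (3,3): code 1000 → (4.000,3.292)–(3.240,3.000)
cell (4,0): code 0110 → (4.000,0.124)–(5.000,0.062)
cell (4,3): code 1001 → (5.000,3.422)–(4.000,3.292)
cell (5,0): code 0110 → (5.000,0.062)–(6.000,0.330)
cell (5,3): code 1001 → (6.000,3.343)–(5.000,3.422)
cell (6,0): code 0110 → (6.000,0.330)–(7.000,0.753)
cell (6,3): code 1001 → (7.000,3.323)–(6.000,3.343)
cell (7,0): code 0010 → (7.000,0.753)–(7.441,1.000)
cell (7,1): code 0111 → (7.441,1.000)–(8.000,1.429)
cell (7,2): code 1011 → (8.000,2.894)–(7.880,3.000)
cell (7,3): code 0001 → (7.880,3.000)–(7.000,3.323)
cell (8,1): code 0010 → (8.000,1.429)–(8.381,2.000)
cell (8,2): code 0001 → (8.381,2.000)–(8.000,2.894)
total: 18 segments, chained into 1 closed loop(s), length Σ = 15.164970

segments=18 loops=1 length=15.165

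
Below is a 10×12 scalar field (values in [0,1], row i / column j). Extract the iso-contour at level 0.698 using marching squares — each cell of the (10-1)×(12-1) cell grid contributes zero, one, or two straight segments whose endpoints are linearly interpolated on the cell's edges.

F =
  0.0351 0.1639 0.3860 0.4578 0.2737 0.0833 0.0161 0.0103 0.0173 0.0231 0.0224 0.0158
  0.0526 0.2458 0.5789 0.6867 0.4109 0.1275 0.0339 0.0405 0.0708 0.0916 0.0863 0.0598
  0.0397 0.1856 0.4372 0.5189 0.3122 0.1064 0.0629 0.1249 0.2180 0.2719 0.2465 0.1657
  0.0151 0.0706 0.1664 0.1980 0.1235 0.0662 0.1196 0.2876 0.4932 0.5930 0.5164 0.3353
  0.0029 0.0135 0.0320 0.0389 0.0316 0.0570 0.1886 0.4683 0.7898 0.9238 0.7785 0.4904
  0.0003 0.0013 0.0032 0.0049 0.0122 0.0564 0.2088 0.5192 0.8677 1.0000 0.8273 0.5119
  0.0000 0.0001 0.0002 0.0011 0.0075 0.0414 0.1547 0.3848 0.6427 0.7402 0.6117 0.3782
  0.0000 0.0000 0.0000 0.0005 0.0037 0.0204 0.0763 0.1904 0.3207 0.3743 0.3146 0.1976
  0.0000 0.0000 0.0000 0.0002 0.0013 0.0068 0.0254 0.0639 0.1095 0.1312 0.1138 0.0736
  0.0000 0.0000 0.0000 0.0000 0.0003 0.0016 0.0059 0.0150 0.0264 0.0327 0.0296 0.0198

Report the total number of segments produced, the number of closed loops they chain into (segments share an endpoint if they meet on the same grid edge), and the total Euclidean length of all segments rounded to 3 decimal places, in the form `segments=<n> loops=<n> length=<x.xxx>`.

segments=12 loops=1 length=8.821

cell (3,7): code 0100 → (3.690,8.000)–(4.000,7.714)
cell (3,8): code 1100 → (3.317,9.000)–(3.690,8.000)
cell (3,9): code 1100 → (3.693,10.000)–(3.317,9.000)
cell (3,10): code 1000 → (4.000,10.279)–(3.693,10.000)
cell (4,7): code 0110 → (4.000,7.714)–(5.000,7.513)
cell (4,10): code 1001 → (5.000,10.410)–(4.000,10.279)
cell (5,7): code 0010 → (5.000,7.513)–(5.754,8.000)
cell (5,8): code 0111 → (5.754,8.000)–(6.000,8.567)
cell (5,9): code 1011 → (6.000,9.328)–(5.600,10.000)
cell (5,10): code 0001 → (5.600,10.000)–(5.000,10.410)
cell (6,8): code 0010 → (6.000,8.567)–(6.115,9.000)
cell (6,9): code 0001 → (6.115,9.000)–(6.000,9.328)
total: 12 segments, chained into 1 closed loop(s), length Σ = 8.820543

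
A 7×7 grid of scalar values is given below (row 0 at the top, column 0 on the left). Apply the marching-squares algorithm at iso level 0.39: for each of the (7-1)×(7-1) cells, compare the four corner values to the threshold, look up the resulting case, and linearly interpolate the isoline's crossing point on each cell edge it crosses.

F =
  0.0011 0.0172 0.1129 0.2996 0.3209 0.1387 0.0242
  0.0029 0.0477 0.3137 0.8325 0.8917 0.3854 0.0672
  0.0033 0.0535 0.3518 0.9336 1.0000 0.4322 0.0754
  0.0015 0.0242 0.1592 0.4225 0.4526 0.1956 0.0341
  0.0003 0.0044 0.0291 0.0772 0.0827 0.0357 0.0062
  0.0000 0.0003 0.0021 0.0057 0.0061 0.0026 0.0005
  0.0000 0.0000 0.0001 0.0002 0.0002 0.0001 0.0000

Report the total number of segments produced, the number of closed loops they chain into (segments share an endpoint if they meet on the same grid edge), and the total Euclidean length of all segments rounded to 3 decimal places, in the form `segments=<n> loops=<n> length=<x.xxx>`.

segments=12 loops=1 length=9.600

cell (0,2): code 0100 → (0.170,3.000)–(1.000,2.147)
cell (0,3): code 1100 → (0.121,4.000)–(0.170,3.000)
cell (0,4): code 1000 → (1.000,4.991)–(0.121,4.000)
cell (1,2): code 0110 → (1.000,2.147)–(2.000,2.066)
cell (1,4): code 1101 → (1.098,5.000)–(1.000,4.991)
cell (1,5): code 1000 → (2.000,5.118)–(1.098,5.000)
cell (2,2): code 0110 → (2.000,2.066)–(3.000,2.877)
cell (2,4): code 1011 → (3.000,4.244)–(2.178,5.000)
cell (2,5): code 0001 → (2.178,5.000)–(2.000,5.118)
cell (3,2): code 0010 → (3.000,2.877)–(3.094,3.000)
cell (3,3): code 0011 → (3.094,3.000)–(3.169,4.000)
cell (3,4): code 0001 → (3.169,4.000)–(3.000,4.244)
total: 12 segments, chained into 1 closed loop(s), length Σ = 9.600491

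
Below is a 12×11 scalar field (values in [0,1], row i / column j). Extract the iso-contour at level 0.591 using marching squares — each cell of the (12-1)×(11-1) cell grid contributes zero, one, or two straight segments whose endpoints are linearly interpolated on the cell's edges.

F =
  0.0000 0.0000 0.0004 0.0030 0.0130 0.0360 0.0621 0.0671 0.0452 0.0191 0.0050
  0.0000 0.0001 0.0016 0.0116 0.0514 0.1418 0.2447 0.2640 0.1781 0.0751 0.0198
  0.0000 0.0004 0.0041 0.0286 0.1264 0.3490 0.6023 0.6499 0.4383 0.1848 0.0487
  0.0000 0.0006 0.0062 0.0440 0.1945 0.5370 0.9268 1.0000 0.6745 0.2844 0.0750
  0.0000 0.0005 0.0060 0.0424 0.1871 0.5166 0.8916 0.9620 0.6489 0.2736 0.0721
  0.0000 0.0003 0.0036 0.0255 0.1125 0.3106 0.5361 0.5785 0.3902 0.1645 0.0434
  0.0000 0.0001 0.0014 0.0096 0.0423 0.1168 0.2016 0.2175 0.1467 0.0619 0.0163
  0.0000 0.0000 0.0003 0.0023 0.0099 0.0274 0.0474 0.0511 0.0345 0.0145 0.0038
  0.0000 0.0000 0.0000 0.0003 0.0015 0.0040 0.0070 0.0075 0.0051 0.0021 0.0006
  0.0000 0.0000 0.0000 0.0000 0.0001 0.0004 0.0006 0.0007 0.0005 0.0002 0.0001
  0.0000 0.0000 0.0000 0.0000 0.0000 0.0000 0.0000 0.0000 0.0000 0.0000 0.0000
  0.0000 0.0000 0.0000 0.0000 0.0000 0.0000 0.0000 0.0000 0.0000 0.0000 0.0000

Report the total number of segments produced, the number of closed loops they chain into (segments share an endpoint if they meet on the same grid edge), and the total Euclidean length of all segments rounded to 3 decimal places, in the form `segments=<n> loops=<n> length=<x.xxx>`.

cell (1,5): code 0100 → (1.968,6.000)–(2.000,5.955)
cell (1,6): code 1100 → (1.847,7.000)–(1.968,6.000)
cell (1,7): code 1000 → (2.000,7.278)–(1.847,7.000)
cell (2,5): code 0110 → (2.000,5.955)–(3.000,5.139)
cell (2,7): code 1101 → (2.646,8.000)–(2.000,7.278)
cell (2,8): code 1000 → (3.000,8.214)–(2.646,8.000)
cell (3,5): code 0110 → (3.000,5.139)–(4.000,5.198)
cell (3,8): code 1001 → (4.000,8.154)–(3.000,8.214)
cell (4,5): code 0010 → (4.000,5.198)–(4.846,6.000)
cell (4,6): code 0011 → (4.846,6.000)–(4.967,7.000)
cell (4,7): code 0011 → (4.967,7.000)–(4.224,8.000)
cell (4,8): code 0001 → (4.224,8.000)–(4.000,8.154)
total: 12 segments, chained into 1 closed loop(s), length Σ = 9.746891

segments=12 loops=1 length=9.747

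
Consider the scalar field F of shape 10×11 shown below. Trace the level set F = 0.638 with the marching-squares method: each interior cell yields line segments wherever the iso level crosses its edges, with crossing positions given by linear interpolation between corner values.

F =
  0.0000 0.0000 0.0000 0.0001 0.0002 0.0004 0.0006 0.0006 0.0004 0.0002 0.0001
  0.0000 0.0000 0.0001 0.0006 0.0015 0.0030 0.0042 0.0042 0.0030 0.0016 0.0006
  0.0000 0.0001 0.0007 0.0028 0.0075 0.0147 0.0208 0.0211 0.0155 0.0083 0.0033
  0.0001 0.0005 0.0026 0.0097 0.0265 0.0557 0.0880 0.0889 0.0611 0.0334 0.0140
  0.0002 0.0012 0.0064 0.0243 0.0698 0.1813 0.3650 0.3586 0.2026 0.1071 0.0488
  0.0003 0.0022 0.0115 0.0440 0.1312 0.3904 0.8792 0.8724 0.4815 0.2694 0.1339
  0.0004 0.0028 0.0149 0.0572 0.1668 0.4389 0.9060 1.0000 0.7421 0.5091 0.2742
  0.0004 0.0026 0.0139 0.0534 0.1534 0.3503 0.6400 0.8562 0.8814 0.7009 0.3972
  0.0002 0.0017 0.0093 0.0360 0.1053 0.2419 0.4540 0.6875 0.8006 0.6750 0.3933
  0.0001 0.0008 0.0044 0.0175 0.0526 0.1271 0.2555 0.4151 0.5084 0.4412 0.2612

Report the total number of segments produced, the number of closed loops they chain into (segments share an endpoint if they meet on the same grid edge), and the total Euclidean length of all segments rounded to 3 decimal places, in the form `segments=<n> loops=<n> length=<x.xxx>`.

cell (4,5): code 0100 → (4.531,6.000)–(5.000,5.507)
cell (4,6): code 1100 → (4.544,7.000)–(4.531,6.000)
cell (4,7): code 1000 → (5.000,7.600)–(4.544,7.000)
cell (5,5): code 0110 → (5.000,5.507)–(6.000,5.426)
cell (5,7): code 1101 → (5.601,8.000)–(5.000,7.600)
cell (5,8): code 1000 → (6.000,8.447)–(5.601,8.000)
cell (6,5): code 0110 → (6.000,5.426)–(7.000,5.993)
cell (6,8): code 1101 → (6.672,9.000)–(6.000,8.447)
cell (6,9): code 1000 → (7.000,9.207)–(6.672,9.000)
cell (7,5): code 0010 → (7.000,5.993)–(7.011,6.000)
cell (7,6): code 0111 → (7.011,6.000)–(8.000,6.788)
cell (7,9): code 1001 → (8.000,9.131)–(7.000,9.207)
cell (8,6): code 0010 → (8.000,6.788)–(8.182,7.000)
cell (8,7): code 0011 → (8.182,7.000)–(8.556,8.000)
cell (8,8): code 0011 → (8.556,8.000)–(8.158,9.000)
cell (8,9): code 0001 → (8.158,9.000)–(8.000,9.131)
total: 16 segments, chained into 1 closed loop(s), length Σ = 12.076030

segments=16 loops=1 length=12.076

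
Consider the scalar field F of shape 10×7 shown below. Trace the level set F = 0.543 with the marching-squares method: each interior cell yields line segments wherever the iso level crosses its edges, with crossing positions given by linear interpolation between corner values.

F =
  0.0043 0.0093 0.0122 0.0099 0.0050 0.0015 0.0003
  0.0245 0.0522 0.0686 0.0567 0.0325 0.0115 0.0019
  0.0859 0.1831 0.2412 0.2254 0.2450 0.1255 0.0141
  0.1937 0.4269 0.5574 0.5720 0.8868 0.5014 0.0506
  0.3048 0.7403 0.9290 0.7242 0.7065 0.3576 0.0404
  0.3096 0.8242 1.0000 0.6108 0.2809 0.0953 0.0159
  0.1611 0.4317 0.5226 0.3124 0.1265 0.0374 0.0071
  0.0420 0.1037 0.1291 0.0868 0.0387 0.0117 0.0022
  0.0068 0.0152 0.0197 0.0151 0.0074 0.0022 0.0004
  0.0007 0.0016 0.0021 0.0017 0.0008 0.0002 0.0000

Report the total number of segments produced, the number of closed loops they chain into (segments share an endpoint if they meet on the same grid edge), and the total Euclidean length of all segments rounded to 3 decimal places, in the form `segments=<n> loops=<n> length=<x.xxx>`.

cell (2,1): code 0100 → (2.954,2.000)–(3.000,1.890)
cell (2,2): code 1100 → (2.916,3.000)–(2.954,2.000)
cell (2,3): code 1100 → (2.464,4.000)–(2.916,3.000)
cell (2,4): code 1000 → (3.000,4.892)–(2.464,4.000)
cell (3,0): code 0100 → (3.370,1.000)–(4.000,0.547)
cell (3,1): code 1110 → (3.000,1.890)–(3.370,1.000)
cell (3,4): code 1001 → (4.000,4.469)–(3.000,4.892)
cell (4,0): code 0110 → (4.000,0.547)–(5.000,0.454)
cell (4,3): code 1011 → (5.000,3.206)–(4.384,4.000)
cell (4,4): code 0001 → (4.384,4.000)–(4.000,4.469)
cell (5,0): code 0010 → (5.000,0.454)–(5.716,1.000)
cell (5,1): code 0011 → (5.716,1.000)–(5.957,2.000)
cell (5,2): code 0011 → (5.957,2.000)–(5.227,3.000)
cell (5,3): code 0001 → (5.227,3.000)–(5.000,3.206)
total: 14 segments, chained into 1 closed loop(s), length Σ = 12.172992

segments=14 loops=1 length=12.173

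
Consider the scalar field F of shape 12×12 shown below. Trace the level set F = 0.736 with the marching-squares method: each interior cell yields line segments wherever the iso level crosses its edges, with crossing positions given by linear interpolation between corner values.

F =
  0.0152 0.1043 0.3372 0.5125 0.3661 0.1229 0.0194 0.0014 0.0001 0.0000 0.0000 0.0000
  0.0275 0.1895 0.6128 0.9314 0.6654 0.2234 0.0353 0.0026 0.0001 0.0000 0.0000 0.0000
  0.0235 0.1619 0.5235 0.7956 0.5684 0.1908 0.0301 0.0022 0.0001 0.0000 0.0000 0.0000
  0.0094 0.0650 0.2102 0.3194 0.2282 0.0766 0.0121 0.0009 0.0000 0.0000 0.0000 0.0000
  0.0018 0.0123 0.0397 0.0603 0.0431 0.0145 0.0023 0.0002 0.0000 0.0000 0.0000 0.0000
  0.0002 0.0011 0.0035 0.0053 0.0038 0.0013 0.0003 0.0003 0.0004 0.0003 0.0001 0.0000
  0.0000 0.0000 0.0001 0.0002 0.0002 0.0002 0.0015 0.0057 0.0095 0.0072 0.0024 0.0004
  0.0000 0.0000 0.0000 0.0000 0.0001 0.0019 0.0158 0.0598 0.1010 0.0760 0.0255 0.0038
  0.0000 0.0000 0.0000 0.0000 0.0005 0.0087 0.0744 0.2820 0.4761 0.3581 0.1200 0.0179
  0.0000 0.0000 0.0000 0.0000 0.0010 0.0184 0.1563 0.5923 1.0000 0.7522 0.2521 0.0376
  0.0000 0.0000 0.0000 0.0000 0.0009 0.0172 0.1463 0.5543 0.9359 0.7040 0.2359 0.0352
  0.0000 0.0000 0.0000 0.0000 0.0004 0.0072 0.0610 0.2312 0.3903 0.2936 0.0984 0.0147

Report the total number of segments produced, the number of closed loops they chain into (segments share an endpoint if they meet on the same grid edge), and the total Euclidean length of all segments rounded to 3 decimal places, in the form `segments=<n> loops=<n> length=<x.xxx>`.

segments=14 loops=2 length=9.938

cell (0,2): code 0100 → (0.534,3.000)–(1.000,2.387)
cell (0,3): code 1000 → (1.000,3.735)–(0.534,3.000)
cell (1,2): code 0110 → (1.000,2.387)–(2.000,2.781)
cell (1,3): code 1001 → (2.000,3.262)–(1.000,3.735)
cell (2,2): code 0010 → (2.000,2.781)–(2.125,3.000)
cell (2,3): code 0001 → (2.125,3.000)–(2.000,3.262)
cell (8,7): code 0100 → (8.496,8.000)–(9.000,7.352)
cell (8,8): code 1100 → (8.959,9.000)–(8.496,8.000)
cell (8,9): code 1000 → (9.000,9.032)–(8.959,9.000)
cell (9,7): code 0110 → (9.000,7.352)–(10.000,7.476)
cell (9,8): code 1011 → (10.000,8.862)–(9.336,9.000)
cell (9,9): code 0001 → (9.336,9.000)–(9.000,9.032)
cell (10,7): code 0010 → (10.000,7.476)–(10.366,8.000)
cell (10,8): code 0001 → (10.366,8.000)–(10.000,8.862)
total: 14 segments, chained into 2 closed loop(s), length Σ = 9.938478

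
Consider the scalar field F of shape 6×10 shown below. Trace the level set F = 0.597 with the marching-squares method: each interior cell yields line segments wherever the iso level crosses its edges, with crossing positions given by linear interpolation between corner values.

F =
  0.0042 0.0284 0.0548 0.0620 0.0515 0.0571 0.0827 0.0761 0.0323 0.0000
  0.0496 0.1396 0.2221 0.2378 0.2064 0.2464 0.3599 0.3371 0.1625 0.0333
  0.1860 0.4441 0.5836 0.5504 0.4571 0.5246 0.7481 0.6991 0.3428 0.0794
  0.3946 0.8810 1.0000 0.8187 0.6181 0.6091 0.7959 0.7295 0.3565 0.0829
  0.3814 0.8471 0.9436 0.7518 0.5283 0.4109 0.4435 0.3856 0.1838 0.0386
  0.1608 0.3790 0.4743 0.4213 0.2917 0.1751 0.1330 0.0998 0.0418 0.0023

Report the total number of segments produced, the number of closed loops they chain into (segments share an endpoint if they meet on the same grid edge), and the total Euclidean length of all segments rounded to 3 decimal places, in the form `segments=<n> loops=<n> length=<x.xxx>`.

segments=20 loops=1 length=18.408

cell (1,5): code 0100 → (1.611,6.000)–(2.000,5.324)
cell (1,6): code 1100 → (1.718,7.000)–(1.611,6.000)
cell (1,7): code 1000 → (2.000,7.287)–(1.718,7.000)
cell (2,0): code 0100 → (2.350,1.000)–(3.000,0.416)
cell (2,1): code 1100 → (2.032,2.000)–(2.350,1.000)
cell (2,2): code 1100 → (2.174,3.000)–(2.032,2.000)
cell (2,3): code 1100 → (2.869,4.000)–(2.174,3.000)
cell (2,4): code 1100 → (2.857,5.000)–(2.869,4.000)
cell (2,5): code 1110 → (2.000,5.324)–(2.857,5.000)
cell (2,7): code 1001 → (3.000,7.355)–(2.000,7.287)
cell (3,0): code 0110 → (3.000,0.416)–(4.000,0.463)
cell (3,3): code 1011 → (4.000,3.693)–(3.235,4.000)
cell (3,4): code 0011 → (3.235,4.000)–(3.061,5.000)
cell (3,5): code 0011 → (3.061,5.000)–(3.564,6.000)
cell (3,6): code 0011 → (3.564,6.000)–(3.385,7.000)
cell (3,7): code 0001 → (3.385,7.000)–(3.000,7.355)
cell (4,0): code 0010 → (4.000,0.463)–(4.534,1.000)
cell (4,1): code 0011 → (4.534,1.000)–(4.739,2.000)
cell (4,2): code 0011 → (4.739,2.000)–(4.468,3.000)
cell (4,3): code 0001 → (4.468,3.000)–(4.000,3.693)
total: 20 segments, chained into 1 closed loop(s), length Σ = 18.407544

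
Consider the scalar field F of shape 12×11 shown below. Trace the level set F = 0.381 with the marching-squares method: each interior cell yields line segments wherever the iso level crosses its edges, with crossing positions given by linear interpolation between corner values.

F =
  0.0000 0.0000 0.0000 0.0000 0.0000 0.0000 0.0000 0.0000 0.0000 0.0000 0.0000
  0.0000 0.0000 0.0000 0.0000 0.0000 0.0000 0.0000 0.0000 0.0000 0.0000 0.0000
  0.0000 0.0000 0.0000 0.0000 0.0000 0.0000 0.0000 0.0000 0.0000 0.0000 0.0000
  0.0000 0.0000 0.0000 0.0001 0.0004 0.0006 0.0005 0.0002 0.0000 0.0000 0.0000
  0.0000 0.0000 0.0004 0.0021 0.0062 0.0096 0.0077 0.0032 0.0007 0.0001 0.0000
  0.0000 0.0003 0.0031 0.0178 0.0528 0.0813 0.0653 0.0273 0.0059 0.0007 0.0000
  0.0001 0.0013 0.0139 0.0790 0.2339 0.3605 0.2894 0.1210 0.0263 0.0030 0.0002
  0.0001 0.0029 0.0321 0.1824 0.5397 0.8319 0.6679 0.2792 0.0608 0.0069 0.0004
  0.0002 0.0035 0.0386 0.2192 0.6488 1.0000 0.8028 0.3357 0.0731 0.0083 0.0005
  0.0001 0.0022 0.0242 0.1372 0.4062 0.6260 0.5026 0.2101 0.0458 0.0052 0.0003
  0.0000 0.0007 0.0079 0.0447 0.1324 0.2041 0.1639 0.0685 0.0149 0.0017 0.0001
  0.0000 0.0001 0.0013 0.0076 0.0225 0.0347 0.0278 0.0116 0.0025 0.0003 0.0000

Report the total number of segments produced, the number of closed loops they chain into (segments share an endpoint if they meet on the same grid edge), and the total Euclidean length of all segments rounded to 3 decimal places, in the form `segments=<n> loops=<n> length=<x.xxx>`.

segments=12 loops=1 length=10.944

cell (6,3): code 0100 → (6.481,4.000)–(7.000,3.556)
cell (6,4): code 1100 → (6.043,5.000)–(6.481,4.000)
cell (6,5): code 1100 → (6.242,6.000)–(6.043,5.000)
cell (6,6): code 1000 → (7.000,6.738)–(6.242,6.000)
cell (7,3): code 0110 → (7.000,3.556)–(8.000,3.377)
cell (7,6): code 1001 → (8.000,6.903)–(7.000,6.738)
cell (8,3): code 0110 → (8.000,3.377)–(9.000,3.906)
cell (8,6): code 1001 → (9.000,6.416)–(8.000,6.903)
cell (9,3): code 0010 → (9.000,3.906)–(9.092,4.000)
cell (9,4): code 0011 → (9.092,4.000)–(9.581,5.000)
cell (9,5): code 0011 → (9.581,5.000)–(9.359,6.000)
cell (9,6): code 0001 → (9.359,6.000)–(9.000,6.416)
total: 12 segments, chained into 1 closed loop(s), length Σ = 10.943510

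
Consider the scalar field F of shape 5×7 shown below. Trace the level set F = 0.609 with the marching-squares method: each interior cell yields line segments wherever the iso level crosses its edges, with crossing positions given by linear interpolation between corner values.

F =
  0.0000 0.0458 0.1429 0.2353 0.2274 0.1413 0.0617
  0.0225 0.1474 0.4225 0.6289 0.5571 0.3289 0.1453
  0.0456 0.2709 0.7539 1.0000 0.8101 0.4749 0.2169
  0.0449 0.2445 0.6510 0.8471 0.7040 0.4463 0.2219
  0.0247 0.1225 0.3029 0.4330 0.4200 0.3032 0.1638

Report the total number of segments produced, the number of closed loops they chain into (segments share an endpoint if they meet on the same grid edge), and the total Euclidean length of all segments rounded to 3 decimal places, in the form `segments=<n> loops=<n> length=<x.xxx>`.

segments=12 loops=1 length=8.562

cell (0,2): code 0100 → (0.949,3.000)–(1.000,2.904)
cell (0,3): code 1000 → (1.000,3.277)–(0.949,3.000)
cell (1,1): code 0100 → (1.563,2.000)–(2.000,1.700)
cell (1,2): code 1110 → (1.000,2.904)–(1.563,2.000)
cell (1,3): code 1101 → (1.205,4.000)–(1.000,3.277)
cell (1,4): code 1000 → (2.000,4.600)–(1.205,4.000)
cell (2,1): code 0110 → (2.000,1.700)–(3.000,1.897)
cell (2,4): code 1001 → (3.000,4.369)–(2.000,4.600)
cell (3,1): code 0010 → (3.000,1.897)–(3.121,2.000)
cell (3,2): code 0011 → (3.121,2.000)–(3.575,3.000)
cell (3,3): code 0011 → (3.575,3.000)–(3.335,4.000)
cell (3,4): code 0001 → (3.335,4.000)–(3.000,4.369)
total: 12 segments, chained into 1 closed loop(s), length Σ = 8.561680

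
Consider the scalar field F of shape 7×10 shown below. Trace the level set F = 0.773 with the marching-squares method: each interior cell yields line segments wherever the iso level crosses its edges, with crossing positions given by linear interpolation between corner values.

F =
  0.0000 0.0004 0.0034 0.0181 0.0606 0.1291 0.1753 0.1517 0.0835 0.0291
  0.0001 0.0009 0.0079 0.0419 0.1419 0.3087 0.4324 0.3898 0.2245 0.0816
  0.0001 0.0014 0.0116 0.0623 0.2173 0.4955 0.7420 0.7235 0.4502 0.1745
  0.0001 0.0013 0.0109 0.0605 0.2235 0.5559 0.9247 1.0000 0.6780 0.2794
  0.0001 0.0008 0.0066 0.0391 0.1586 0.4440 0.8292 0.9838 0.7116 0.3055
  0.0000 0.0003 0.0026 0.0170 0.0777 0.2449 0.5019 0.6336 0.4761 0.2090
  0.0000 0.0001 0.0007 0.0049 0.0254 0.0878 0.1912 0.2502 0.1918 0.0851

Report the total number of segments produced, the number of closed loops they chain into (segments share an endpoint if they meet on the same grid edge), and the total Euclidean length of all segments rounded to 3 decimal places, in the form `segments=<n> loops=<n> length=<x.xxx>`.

segments=8 loops=1 length=7.341

cell (2,5): code 0100 → (2.170,6.000)–(3.000,5.589)
cell (2,6): code 1100 → (2.179,7.000)–(2.170,6.000)
cell (2,7): code 1000 → (3.000,7.705)–(2.179,7.000)
cell (3,5): code 0110 → (3.000,5.589)–(4.000,5.854)
cell (3,7): code 1001 → (4.000,7.774)–(3.000,7.705)
cell (4,5): code 0010 → (4.000,5.854)–(4.172,6.000)
cell (4,6): code 0011 → (4.172,6.000)–(4.602,7.000)
cell (4,7): code 0001 → (4.602,7.000)–(4.000,7.774)
total: 8 segments, chained into 1 closed loop(s), length Σ = 7.340626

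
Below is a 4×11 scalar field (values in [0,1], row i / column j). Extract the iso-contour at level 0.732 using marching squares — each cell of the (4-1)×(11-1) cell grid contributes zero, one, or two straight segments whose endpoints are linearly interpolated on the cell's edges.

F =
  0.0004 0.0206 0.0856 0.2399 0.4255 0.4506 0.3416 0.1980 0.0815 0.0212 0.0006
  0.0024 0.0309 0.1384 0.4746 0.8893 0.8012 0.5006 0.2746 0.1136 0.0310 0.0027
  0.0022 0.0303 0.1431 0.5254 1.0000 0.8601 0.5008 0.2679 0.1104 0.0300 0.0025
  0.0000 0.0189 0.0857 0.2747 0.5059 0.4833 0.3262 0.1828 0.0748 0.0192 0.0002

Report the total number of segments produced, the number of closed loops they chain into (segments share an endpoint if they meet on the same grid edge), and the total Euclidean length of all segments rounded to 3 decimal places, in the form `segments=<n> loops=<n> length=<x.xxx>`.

cell (0,3): code 0100 → (0.661,4.000)–(1.000,3.621)
cell (0,4): code 1100 → (0.803,5.000)–(0.661,4.000)
cell (0,5): code 1000 → (1.000,5.230)–(0.803,5.000)
cell (1,3): code 0110 → (1.000,3.621)–(2.000,3.435)
cell (1,5): code 1001 → (2.000,5.357)–(1.000,5.230)
cell (2,3): code 0010 → (2.000,3.435)–(2.542,4.000)
cell (2,4): code 0011 → (2.542,4.000)–(2.340,5.000)
cell (2,5): code 0001 → (2.340,5.000)–(2.000,5.357)
total: 8 segments, chained into 1 closed loop(s), length Σ = 6.142951

segments=8 loops=1 length=6.143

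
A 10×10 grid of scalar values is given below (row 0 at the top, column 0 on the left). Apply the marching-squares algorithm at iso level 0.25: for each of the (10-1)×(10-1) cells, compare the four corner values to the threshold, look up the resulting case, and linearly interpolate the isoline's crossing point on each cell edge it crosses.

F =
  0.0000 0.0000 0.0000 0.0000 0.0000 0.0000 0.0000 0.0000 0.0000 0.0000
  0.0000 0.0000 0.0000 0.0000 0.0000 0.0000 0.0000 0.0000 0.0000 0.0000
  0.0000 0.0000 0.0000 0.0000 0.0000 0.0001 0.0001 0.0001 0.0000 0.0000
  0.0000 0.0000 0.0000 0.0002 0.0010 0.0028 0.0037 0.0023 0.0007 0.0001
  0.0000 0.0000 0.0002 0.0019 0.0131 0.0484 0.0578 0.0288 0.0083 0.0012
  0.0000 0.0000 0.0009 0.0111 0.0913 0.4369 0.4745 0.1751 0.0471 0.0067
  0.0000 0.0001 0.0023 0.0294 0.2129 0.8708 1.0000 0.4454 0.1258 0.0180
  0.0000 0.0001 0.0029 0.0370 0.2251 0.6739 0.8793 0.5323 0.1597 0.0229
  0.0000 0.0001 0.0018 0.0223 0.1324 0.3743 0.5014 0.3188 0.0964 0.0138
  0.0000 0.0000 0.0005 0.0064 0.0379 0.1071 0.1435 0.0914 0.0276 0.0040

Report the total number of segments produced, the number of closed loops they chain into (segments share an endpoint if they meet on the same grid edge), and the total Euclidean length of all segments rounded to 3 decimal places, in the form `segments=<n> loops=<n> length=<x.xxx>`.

segments=14 loops=1 length=12.473

cell (4,4): code 0100 → (4.519,5.000)–(5.000,4.459)
cell (4,5): code 1100 → (4.461,6.000)–(4.519,5.000)
cell (4,6): code 1000 → (5.000,6.750)–(4.461,6.000)
cell (5,4): code 0110 → (5.000,4.459)–(6.000,4.056)
cell (5,6): code 1101 → (5.277,7.000)–(5.000,6.750)
cell (5,7): code 1000 → (6.000,7.611)–(5.277,7.000)
cell (6,4): code 0110 → (6.000,4.056)–(7.000,4.055)
cell (6,7): code 1001 → (7.000,7.758)–(6.000,7.611)
cell (7,4): code 0110 → (7.000,4.055)–(8.000,4.486)
cell (7,7): code 1001 → (8.000,7.309)–(7.000,7.758)
cell (8,4): code 0010 → (8.000,4.486)–(8.465,5.000)
cell (8,5): code 0011 → (8.465,5.000)–(8.702,6.000)
cell (8,6): code 0011 → (8.702,6.000)–(8.303,7.000)
cell (8,7): code 0001 → (8.303,7.000)–(8.000,7.309)
total: 14 segments, chained into 1 closed loop(s), length Σ = 12.472878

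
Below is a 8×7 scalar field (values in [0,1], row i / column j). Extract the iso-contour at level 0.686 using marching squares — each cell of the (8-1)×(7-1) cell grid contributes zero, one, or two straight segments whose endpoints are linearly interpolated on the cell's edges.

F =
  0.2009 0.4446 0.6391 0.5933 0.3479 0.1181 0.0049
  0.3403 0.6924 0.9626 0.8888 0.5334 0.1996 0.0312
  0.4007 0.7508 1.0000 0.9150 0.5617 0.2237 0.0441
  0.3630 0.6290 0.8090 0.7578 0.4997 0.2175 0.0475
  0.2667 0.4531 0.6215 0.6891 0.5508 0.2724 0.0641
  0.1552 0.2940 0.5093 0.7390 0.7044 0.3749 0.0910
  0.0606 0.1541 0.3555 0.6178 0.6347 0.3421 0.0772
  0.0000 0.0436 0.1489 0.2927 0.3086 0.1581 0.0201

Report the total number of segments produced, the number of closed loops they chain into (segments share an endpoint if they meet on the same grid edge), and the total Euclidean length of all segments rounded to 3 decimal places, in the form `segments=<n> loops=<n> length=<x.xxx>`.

segments=18 loops=1 length=14.686

cell (0,0): code 0100 → (0.974,1.000)–(1.000,0.982)
cell (0,1): code 1100 → (0.145,2.000)–(0.974,1.000)
cell (0,2): code 1100 → (0.314,3.000)–(0.145,2.000)
cell (0,3): code 1000 → (1.000,3.571)–(0.314,3.000)
cell (1,0): code 0110 → (1.000,0.982)–(2.000,0.815)
cell (1,3): code 1001 → (2.000,3.648)–(1.000,3.571)
cell (2,0): code 0010 → (2.000,0.815)–(2.532,1.000)
cell (2,1): code 0111 → (2.532,1.000)–(3.000,1.317)
cell (2,3): code 1001 → (3.000,3.278)–(2.000,3.648)
cell (3,1): code 0010 → (3.000,1.317)–(3.656,2.000)
cell (3,2): code 0111 → (3.656,2.000)–(4.000,2.954)
cell (3,3): code 1001 → (4.000,3.022)–(3.000,3.278)
cell (4,2): code 0110 → (4.000,2.954)–(5.000,2.769)
cell (4,3): code 1101 → (4.880,4.000)–(4.000,3.022)
cell (4,4): code 1000 → (5.000,4.056)–(4.880,4.000)
cell (5,2): code 0010 → (5.000,2.769)–(5.437,3.000)
cell (5,3): code 0011 → (5.437,3.000)–(5.264,4.000)
cell (5,4): code 0001 → (5.264,4.000)–(5.000,4.056)
total: 18 segments, chained into 1 closed loop(s), length Σ = 14.686194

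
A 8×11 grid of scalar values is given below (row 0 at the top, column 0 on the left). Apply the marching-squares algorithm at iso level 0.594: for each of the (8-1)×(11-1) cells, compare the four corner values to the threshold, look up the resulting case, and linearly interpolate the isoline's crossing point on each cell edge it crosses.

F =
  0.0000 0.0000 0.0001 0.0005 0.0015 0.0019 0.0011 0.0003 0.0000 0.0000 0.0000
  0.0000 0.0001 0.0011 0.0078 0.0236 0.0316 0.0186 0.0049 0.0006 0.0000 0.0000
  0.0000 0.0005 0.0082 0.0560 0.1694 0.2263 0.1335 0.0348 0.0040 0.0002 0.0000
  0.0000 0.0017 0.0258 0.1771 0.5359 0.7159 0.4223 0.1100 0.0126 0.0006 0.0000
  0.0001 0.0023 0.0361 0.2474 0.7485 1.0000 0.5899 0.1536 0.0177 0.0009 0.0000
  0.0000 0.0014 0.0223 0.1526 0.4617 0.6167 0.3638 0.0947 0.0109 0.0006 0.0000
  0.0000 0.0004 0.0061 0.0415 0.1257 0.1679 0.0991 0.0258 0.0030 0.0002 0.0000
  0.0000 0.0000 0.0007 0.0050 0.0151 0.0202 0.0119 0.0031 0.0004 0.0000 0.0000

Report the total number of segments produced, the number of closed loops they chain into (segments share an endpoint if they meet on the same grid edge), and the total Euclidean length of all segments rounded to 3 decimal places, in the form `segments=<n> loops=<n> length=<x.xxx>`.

cell (2,4): code 0100 → (2.751,5.000)–(3.000,4.323)
cell (2,5): code 1000 → (3.000,5.415)–(2.751,5.000)
cell (3,3): code 0100 → (3.273,4.000)–(4.000,3.692)
cell (3,4): code 1110 → (3.000,4.323)–(3.273,4.000)
cell (3,5): code 1001 → (4.000,5.990)–(3.000,5.415)
cell (4,3): code 0010 → (4.000,3.692)–(4.539,4.000)
cell (4,4): code 0111 → (4.539,4.000)–(5.000,4.854)
cell (4,5): code 1001 → (5.000,5.090)–(4.000,5.990)
cell (5,4): code 0010 → (5.000,4.854)–(5.051,5.000)
cell (5,5): code 0001 → (5.051,5.000)–(5.000,5.090)
total: 10 segments, chained into 1 closed loop(s), length Σ = 6.765858

segments=10 loops=1 length=6.766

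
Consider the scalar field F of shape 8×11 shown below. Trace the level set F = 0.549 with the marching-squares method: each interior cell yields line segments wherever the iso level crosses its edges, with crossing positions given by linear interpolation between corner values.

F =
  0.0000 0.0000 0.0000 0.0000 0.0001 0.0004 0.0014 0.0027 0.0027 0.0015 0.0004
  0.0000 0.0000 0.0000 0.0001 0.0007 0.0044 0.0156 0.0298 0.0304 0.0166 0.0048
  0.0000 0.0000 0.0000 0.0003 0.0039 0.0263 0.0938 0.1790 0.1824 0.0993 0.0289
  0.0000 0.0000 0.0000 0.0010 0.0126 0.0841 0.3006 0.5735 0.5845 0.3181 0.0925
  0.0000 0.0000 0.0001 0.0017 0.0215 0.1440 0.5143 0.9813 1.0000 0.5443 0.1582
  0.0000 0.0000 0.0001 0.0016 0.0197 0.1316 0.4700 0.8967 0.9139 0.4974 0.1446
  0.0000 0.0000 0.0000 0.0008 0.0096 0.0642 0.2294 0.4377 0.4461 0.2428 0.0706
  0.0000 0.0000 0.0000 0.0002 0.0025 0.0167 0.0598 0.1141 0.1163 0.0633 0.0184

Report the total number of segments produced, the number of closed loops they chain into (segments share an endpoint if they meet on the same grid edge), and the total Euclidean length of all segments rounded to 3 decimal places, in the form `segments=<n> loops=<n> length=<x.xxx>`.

cell (2,6): code 0100 → (2.938,7.000)–(3.000,6.910)
cell (2,7): code 1100 → (2.912,8.000)–(2.938,7.000)
cell (2,8): code 1000 → (3.000,8.133)–(2.912,8.000)
cell (3,6): code 0110 → (3.000,6.910)–(4.000,6.074)
cell (3,8): code 1001 → (4.000,8.990)–(3.000,8.133)
cell (4,6): code 0110 → (4.000,6.074)–(5.000,6.185)
cell (4,8): code 1001 → (5.000,8.876)–(4.000,8.990)
cell (5,6): code 0010 → (5.000,6.185)–(5.758,7.000)
cell (5,7): code 0011 → (5.758,7.000)–(5.780,8.000)
cell (5,8): code 0001 → (5.780,8.000)–(5.000,8.876)
total: 10 segments, chained into 1 closed loop(s), length Σ = 9.187757

segments=10 loops=1 length=9.188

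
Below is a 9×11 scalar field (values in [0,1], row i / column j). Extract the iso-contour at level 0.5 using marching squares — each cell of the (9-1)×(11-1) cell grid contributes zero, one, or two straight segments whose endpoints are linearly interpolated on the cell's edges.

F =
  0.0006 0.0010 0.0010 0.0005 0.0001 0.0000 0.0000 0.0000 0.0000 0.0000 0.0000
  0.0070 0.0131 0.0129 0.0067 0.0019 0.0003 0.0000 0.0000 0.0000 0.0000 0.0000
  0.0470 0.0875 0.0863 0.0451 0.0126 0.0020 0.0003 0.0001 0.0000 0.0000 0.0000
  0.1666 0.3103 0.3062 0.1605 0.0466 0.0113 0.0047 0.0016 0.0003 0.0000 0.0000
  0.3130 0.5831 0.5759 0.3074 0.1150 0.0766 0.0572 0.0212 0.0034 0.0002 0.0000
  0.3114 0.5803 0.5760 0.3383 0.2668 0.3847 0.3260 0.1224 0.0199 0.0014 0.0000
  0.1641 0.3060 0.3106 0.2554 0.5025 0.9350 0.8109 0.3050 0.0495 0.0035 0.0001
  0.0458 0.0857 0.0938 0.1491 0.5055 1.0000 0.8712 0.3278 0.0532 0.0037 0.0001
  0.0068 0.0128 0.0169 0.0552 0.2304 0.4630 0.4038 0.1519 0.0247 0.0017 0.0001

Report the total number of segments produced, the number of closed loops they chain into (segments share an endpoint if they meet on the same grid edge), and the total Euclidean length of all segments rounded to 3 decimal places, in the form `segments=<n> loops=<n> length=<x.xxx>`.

segments=18 loops=2 length=14.300

cell (3,0): code 0100 → (3.695,1.000)–(4.000,0.692)
cell (3,1): code 1100 → (3.719,2.000)–(3.695,1.000)
cell (3,2): code 1000 → (4.000,2.283)–(3.719,2.000)
cell (4,0): code 0110 → (4.000,0.692)–(5.000,0.701)
cell (4,2): code 1001 → (5.000,2.320)–(4.000,2.283)
cell (5,0): code 0010 → (5.000,0.701)–(5.293,1.000)
cell (5,1): code 0011 → (5.293,1.000)–(5.286,2.000)
cell (5,2): code 0001 → (5.286,2.000)–(5.000,2.320)
cell (5,3): code 0100 → (5.989,4.000)–(6.000,3.990)
cell (5,4): code 1100 → (5.210,5.000)–(5.989,4.000)
cell (5,5): code 1100 → (5.359,6.000)–(5.210,5.000)
cell (5,6): code 1000 → (6.000,6.615)–(5.359,6.000)
cell (6,3): code 0110 → (6.000,3.990)–(7.000,3.985)
cell (6,6): code 1001 → (7.000,6.683)–(6.000,6.615)
cell (7,3): code 0010 → (7.000,3.985)–(7.020,4.000)
cell (7,4): code 0011 → (7.020,4.000)–(7.931,5.000)
cell (7,5): code 0011 → (7.931,5.000)–(7.794,6.000)
cell (7,6): code 0001 → (7.794,6.000)–(7.000,6.683)
total: 18 segments, chained into 2 closed loop(s), length Σ = 14.299582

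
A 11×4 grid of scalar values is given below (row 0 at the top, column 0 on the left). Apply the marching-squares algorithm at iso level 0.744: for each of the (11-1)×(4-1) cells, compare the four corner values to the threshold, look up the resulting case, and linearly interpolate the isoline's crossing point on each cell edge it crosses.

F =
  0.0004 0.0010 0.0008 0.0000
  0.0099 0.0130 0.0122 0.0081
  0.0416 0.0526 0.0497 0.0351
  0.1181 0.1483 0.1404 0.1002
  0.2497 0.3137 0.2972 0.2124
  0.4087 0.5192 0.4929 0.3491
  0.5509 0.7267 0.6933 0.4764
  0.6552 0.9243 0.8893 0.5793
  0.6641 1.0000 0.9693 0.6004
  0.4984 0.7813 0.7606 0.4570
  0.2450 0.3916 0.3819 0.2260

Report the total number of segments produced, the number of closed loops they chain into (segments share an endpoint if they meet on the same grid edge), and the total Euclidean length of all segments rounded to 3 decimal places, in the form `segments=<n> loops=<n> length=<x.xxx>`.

cell (6,0): code 0100 → (6.088,1.000)–(7.000,0.330)
cell (6,1): code 1100 → (6.259,2.000)–(6.088,1.000)
cell (6,2): code 1000 → (7.000,2.469)–(6.259,2.000)
cell (7,0): code 0110 → (7.000,0.330)–(8.000,0.238)
cell (7,2): code 1001 → (8.000,2.611)–(7.000,2.469)
cell (8,0): code 0110 → (8.000,0.238)–(9.000,0.868)
cell (8,2): code 1001 → (9.000,2.055)–(8.000,2.611)
cell (9,0): code 0010 → (9.000,0.868)–(9.096,1.000)
cell (9,1): code 0011 → (9.096,1.000)–(9.044,2.000)
cell (9,2): code 0001 → (9.044,2.000)–(9.000,2.055)
total: 10 segments, chained into 1 closed loop(s), length Σ = 8.598510

segments=10 loops=1 length=8.599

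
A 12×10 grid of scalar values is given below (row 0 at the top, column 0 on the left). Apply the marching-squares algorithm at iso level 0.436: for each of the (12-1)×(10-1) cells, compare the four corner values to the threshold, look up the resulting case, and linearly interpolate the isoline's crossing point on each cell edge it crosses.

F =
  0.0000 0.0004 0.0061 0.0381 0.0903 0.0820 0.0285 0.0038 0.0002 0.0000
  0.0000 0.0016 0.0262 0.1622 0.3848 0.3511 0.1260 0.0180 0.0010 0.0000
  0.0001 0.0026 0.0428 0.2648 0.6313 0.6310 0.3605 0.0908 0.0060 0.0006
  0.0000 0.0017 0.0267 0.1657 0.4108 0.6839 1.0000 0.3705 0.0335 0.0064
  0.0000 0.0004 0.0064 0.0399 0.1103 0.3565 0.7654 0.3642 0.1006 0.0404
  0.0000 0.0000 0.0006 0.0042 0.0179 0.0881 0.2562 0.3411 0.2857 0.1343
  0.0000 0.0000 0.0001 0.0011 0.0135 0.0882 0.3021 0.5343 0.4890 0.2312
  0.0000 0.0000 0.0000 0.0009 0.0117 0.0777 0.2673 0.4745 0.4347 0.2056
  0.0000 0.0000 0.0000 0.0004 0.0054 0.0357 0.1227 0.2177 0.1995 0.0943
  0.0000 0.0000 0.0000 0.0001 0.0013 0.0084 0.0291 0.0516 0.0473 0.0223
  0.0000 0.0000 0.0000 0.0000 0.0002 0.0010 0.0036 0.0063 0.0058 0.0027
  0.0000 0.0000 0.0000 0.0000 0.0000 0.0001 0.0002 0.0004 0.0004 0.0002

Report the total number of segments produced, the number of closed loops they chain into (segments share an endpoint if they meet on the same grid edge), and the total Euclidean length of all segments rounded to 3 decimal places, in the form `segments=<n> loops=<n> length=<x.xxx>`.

segments=20 loops=2 length=15.585

cell (1,3): code 0100 → (1.208,4.000)–(2.000,3.467)
cell (1,4): code 1100 → (1.303,5.000)–(1.208,4.000)
cell (1,5): code 1000 → (2.000,5.721)–(1.303,5.000)
cell (2,3): code 0010 → (2.000,3.467)–(2.886,4.000)
cell (2,4): code 0111 → (2.886,4.000)–(3.000,4.092)
cell (2,5): code 1101 → (2.118,6.000)–(2.000,5.721)
cell (2,6): code 1000 → (3.000,6.896)–(2.118,6.000)
cell (3,4): code 0010 → (3.000,4.092)–(3.757,5.000)
cell (3,5): code 0111 → (3.757,5.000)–(4.000,5.194)
cell (3,6): code 1001 → (4.000,6.821)–(3.000,6.896)
cell (4,5): code 0010 → (4.000,5.194)–(4.647,6.000)
cell (4,6): code 0001 → (4.647,6.000)–(4.000,6.821)
cell (5,6): code 0100 → (5.491,7.000)–(6.000,6.577)
cell (5,7): code 1100 → (5.739,8.000)–(5.491,7.000)
cell (5,8): code 1000 → (6.000,8.206)–(5.739,8.000)
cell (6,6): code 0110 → (6.000,6.577)–(7.000,6.814)
cell (6,7): code 1011 → (7.000,7.967)–(6.976,8.000)
cell (6,8): code 0001 → (6.976,8.000)–(6.000,8.206)
cell (7,6): code 0010 → (7.000,6.814)–(7.150,7.000)
cell (7,7): code 0001 → (7.150,7.000)–(7.000,7.967)
total: 20 segments, chained into 2 closed loop(s), length Σ = 15.584708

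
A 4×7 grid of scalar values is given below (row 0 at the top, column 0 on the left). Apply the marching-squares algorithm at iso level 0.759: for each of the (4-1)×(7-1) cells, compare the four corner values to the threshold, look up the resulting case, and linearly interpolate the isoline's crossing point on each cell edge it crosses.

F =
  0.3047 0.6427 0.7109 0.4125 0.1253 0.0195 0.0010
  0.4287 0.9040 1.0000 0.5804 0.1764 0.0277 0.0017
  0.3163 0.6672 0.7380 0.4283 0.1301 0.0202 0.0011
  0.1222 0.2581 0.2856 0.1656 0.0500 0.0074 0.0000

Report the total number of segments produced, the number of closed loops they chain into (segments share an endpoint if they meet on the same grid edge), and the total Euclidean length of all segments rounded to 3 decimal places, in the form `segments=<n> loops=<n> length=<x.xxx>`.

segments=6 loops=1 length=5.498

cell (0,0): code 0100 → (0.445,1.000)–(1.000,0.695)
cell (0,1): code 1100 → (0.166,2.000)–(0.445,1.000)
cell (0,2): code 1000 → (1.000,2.574)–(0.166,2.000)
cell (1,0): code 0010 → (1.000,0.695)–(1.612,1.000)
cell (1,1): code 0011 → (1.612,1.000)–(1.920,2.000)
cell (1,2): code 0001 → (1.920,2.000)–(1.000,2.574)
total: 6 segments, chained into 1 closed loop(s), length Σ = 5.498458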